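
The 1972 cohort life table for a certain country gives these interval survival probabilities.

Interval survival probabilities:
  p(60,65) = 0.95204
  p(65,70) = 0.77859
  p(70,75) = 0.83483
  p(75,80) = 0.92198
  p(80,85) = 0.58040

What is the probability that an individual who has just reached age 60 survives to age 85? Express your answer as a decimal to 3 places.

Chaining the interval survival probabilities: 0.95204 × 0.77859 × 0.83483 × 0.92198 × 0.58040.
= 0.331139.

0.331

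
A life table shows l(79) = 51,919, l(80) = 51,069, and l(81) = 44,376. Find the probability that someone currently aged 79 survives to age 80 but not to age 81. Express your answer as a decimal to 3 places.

0.129

This is the probability of reaching 80 but not 81, conditional on being alive at 79: (l(80) − l(81)) / l(79).
= (51,069 − 44,376) / 51,919 = 6,693 / 51,919 = 0.128912.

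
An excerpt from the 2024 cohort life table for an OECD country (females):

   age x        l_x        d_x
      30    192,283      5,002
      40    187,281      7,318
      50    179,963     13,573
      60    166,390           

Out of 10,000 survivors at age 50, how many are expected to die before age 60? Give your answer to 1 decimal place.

754.2

The relevant probability is 1 − 166,390/179,963 = 0.075421.
Expected number = 10,000 × 0.075421 = 754.2.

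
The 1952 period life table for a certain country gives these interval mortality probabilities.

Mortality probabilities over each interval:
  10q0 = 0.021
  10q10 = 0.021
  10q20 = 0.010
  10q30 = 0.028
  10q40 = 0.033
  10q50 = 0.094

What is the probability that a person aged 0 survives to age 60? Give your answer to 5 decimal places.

The overall survival probability is (1 − 0.021) × (1 − 0.021) × (1 − 0.010) × (1 − 0.028) × (1 − 0.033) × (1 − 0.094).
= 0.979 × 0.979 × 0.990 × 0.972 × 0.967 × 0.906 = 0.808019.

0.80802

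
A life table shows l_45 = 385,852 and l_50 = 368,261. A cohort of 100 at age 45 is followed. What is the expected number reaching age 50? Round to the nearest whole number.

The relevant probability is 368,261/385,852 = 0.954410.
Expected number = 100 × 0.954410 = 95.

95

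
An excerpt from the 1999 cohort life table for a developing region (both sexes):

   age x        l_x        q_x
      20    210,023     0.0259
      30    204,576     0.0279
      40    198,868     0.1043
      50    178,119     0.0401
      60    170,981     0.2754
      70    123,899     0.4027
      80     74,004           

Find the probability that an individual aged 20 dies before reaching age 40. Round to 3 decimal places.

0.053

P(die before 40 | alive at 20) = 1 − l_40/l_20 = 1 − 198,868/210,023 = (11,155)/210,023 = 0.053113.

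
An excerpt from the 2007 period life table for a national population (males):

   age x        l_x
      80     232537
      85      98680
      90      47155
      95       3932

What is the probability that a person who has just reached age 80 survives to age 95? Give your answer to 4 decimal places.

0.0169

We want 15p80 = l_95/l_80.
The conditional survival probability is l_95/l_80 = 3932/232537 = 0.016909.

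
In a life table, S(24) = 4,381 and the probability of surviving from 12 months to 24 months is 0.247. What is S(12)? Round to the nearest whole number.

S(12) = S(24) / p = 4,381 / 0.247 = 17737.

17737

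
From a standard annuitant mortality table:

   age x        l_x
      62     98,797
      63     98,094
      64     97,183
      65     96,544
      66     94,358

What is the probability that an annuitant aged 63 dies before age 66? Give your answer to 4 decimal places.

0.0381

P(die before 66 | alive at 63) = 1 − l_66/l_63 = 1 − 94,358/98,094 = (3,736)/98,094 = 0.038086.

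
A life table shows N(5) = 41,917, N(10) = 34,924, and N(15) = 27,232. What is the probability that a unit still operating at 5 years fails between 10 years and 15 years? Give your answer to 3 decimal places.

This is the probability of reaching 10 but not 15, conditional on being operational at 5: (N(10) − N(15)) / N(5).
= (34,924 − 27,232) / 41,917 = 7,692 / 41,917 = 0.183505.

0.184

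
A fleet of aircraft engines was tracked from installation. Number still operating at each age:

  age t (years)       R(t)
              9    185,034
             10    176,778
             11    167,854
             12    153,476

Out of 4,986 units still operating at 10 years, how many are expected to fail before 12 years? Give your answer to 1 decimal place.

657.2

The relevant probability is 1 − 153,476/176,778 = 0.131815.
Expected number = 4,986 × 0.131815 = 657.2.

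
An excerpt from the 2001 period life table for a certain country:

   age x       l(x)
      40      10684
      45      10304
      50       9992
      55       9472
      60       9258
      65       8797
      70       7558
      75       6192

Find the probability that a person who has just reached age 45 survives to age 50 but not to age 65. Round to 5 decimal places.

0.11597

This is the probability of reaching 50 but not 65, conditional on being alive at 45: (l(50) − l(65)) / l(45).
= (9992 − 8797) / 10304 = 1195 / 10304 = 0.115974.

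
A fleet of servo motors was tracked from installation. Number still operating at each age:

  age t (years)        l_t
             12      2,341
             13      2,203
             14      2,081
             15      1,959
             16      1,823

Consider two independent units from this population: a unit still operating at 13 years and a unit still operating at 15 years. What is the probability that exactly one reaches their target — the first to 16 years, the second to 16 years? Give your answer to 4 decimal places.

0.2180

p₁ = l_16/l_13 = 1,823/2,203 = 0.827508; p₂ = l_16/l_15 = 1,823/1,959 = 0.930577.
P(exactly one) = p₁(1−p₂) + (1−p₁)p₂ = 0.057448 + 0.160517 = 0.217965.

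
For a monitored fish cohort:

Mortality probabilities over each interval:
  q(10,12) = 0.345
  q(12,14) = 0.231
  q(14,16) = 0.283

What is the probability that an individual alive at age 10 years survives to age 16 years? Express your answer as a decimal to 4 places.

Survival from 10 to 16 is the product of surviving each interval: (1 − 0.345) × (1 − 0.231) × (1 − 0.283).
= 0.655 × 0.769 × 0.717 = 0.361149.

0.3611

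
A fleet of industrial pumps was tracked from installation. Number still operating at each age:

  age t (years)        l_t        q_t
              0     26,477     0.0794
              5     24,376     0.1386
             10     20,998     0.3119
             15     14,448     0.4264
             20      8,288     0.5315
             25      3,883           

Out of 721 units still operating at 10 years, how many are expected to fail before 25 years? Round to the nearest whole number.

The relevant probability is 1 − 3,883/20,998 = 0.815078.
Expected number = 721 × 0.815078 = 588.

588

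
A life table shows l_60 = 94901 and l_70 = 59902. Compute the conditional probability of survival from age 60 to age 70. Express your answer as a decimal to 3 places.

0.631

We want 10p60 = l_70/l_60.
The conditional survival probability is l_70/l_60 = 59902/94901 = 0.631205.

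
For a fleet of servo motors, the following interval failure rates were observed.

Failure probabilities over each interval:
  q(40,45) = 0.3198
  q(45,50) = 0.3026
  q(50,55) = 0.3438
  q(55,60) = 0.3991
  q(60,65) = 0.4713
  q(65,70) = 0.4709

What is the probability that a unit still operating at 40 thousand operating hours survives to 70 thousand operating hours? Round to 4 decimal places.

Chaining the interval survival probabilities: (1 − 0.3198) × (1 − 0.3026) × (1 − 0.3438) × (1 − 0.3991) × (1 − 0.4713) × (1 − 0.4709).
= 0.6802 × 0.6974 × 0.6562 × 0.6009 × 0.5287 × 0.5291 = 0.052324.

0.0523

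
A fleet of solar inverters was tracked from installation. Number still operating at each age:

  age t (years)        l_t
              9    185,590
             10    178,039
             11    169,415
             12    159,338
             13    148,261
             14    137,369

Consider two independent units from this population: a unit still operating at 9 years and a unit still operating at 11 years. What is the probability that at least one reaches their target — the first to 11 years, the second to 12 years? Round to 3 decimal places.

p₁ = l_11/l_9 = 169,415/185,590 = 0.912846; p₂ = l_12/l_11 = 159,338/169,415 = 0.940519.
P(at least one) = 1 − (1−p₁)(1−p₂) = 1 − 0.087154 × 0.059481 = 0.994816.

0.995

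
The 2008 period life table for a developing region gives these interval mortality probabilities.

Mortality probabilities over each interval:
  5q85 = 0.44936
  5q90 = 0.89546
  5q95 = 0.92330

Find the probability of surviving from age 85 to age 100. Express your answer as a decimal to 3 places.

0.004

The overall survival probability is (1 − 0.44936) × (1 − 0.89546) × (1 − 0.92330).
= 0.55064 × 0.10454 × 0.07670 = 0.004415.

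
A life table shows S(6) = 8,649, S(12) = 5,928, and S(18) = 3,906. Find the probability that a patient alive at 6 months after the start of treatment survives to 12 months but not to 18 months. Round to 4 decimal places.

This is the probability of reaching 12 but not 18, conditional on being alive at 6: (S(12) − S(18)) / S(6).
= (5,928 − 3,906) / 8,649 = 2,022 / 8,649 = 0.233784.

0.2338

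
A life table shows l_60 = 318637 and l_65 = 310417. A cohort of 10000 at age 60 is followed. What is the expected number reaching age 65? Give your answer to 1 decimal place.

The relevant probability is 310417/318637 = 0.974203.
Expected number = 10000 × 0.974203 = 9742.0.

9742.0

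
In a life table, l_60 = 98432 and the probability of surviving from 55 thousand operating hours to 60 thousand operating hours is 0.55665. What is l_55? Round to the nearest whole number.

176829

l_55 = l_60 / p = 98432 / 0.55665 = 176829.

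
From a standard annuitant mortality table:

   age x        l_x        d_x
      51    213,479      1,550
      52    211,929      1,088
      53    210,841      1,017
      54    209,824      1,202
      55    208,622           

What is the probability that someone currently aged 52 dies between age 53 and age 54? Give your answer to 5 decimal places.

This is the probability of reaching 53 but not 54, conditional on being alive at 52: (l_53 − l_54) / l_52.
= (210,841 − 209,824) / 211,929 = 1,017 / 211,929 = 0.004799.

0.00480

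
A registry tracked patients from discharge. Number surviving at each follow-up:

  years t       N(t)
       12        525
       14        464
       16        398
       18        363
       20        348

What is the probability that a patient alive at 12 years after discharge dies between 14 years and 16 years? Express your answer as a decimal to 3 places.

0.126

This is the probability of reaching 14 but not 16, conditional on being alive at 12: (N(14) − N(16)) / N(12).
= (464 − 398) / 525 = 66 / 525 = 0.125714.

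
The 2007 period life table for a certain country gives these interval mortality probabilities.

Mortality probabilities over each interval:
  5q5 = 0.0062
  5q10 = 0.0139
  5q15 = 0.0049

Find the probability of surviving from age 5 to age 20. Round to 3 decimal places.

0.975

The overall survival probability is (1 − 0.0062) × (1 − 0.0139) × (1 − 0.0049).
= 0.9938 × 0.9861 × 0.9951 = 0.975184.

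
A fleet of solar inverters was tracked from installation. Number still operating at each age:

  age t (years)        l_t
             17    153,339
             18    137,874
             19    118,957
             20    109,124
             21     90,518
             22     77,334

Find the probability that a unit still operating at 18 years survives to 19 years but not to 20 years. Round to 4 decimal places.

This is the probability of reaching 19 but not 20, conditional on being operational at 18: (l_19 − l_20) / l_18.
= (118,957 − 109,124) / 137,874 = 9,833 / 137,874 = 0.071319.

0.0713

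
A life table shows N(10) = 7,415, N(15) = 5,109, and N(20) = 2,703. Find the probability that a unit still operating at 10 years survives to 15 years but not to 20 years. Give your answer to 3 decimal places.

0.324

This is the probability of reaching 15 but not 20, conditional on being operational at 10: (N(15) − N(20)) / N(10).
= (5,109 − 2,703) / 7,415 = 2,406 / 7,415 = 0.324477.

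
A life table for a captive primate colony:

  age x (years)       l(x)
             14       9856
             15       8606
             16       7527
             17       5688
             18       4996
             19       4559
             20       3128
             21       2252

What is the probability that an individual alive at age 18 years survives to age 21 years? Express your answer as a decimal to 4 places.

The conditional survival probability is l(21)/l(18) = 2252/4996 = 0.450761.

0.4508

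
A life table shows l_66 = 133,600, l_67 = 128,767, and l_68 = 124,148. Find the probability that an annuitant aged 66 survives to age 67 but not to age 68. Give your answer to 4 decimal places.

0.0346

We want 1|1q66 = (l_67 − l_68)/l_66.
This is the probability of reaching 67 but not 68, conditional on being alive at 66: (l_67 − l_68) / l_66.
= (128,767 − 124,148) / 133,600 = 4,619 / 133,600 = 0.034573.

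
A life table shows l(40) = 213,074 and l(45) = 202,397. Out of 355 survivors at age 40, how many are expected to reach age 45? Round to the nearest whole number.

337

The relevant probability is 202,397/213,074 = 0.949891.
Expected number = 355 × 0.949891 = 337.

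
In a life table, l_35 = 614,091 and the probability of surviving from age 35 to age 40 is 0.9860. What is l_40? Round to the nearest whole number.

605494

l_40 = l_35 × p = 614,091 × 0.9860 = 605494.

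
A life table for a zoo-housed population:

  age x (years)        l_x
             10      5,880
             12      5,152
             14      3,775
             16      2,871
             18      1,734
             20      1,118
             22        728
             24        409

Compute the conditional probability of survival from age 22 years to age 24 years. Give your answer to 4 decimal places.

The conditional survival probability is l_24/l_22 = 409/728 = 0.561813.

0.5618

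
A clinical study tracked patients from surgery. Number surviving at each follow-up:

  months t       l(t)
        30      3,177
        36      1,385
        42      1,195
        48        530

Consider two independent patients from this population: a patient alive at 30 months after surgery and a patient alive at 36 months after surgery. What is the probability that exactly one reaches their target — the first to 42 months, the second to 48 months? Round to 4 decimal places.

p₁ = l(42)/l(30) = 1,195/3,177 = 0.376141; p₂ = l(48)/l(36) = 530/1,385 = 0.382671.
P(exactly one) = p₁(1−p₂) + (1−p₁)p₂ = 0.232203 + 0.238733 = 0.470935.

0.4709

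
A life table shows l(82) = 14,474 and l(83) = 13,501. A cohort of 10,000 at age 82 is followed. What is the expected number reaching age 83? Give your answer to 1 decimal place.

9327.8

The relevant probability is 13,501/14,474 = 0.932776.
Expected number = 10,000 × 0.932776 = 9327.8.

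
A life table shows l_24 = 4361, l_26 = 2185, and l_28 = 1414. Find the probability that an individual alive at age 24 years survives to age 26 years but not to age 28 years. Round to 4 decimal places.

0.1768

This is the probability of reaching 26 but not 28, conditional on being alive at 24: (l_26 − l_28) / l_24.
= (2185 − 1414) / 4361 = 771 / 4361 = 0.176794.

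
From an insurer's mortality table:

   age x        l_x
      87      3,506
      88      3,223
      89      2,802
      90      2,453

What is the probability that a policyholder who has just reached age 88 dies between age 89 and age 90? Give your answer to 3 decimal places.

0.108

We want 1|1q88 = (l_89 − l_90)/l_88.
This is the probability of reaching 89 but not 90, conditional on being alive at 88: (l_89 − l_90) / l_88.
= (2,802 − 2,453) / 3,223 = 349 / 3,223 = 0.108284.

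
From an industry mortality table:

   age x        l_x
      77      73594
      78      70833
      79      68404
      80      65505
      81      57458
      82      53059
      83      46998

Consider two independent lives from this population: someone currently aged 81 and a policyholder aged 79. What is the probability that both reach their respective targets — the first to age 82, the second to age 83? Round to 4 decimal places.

0.6345

p₁ = l_82/l_81 = 53059/57458 = 0.923440; p₂ = l_83/l_79 = 46998/68404 = 0.687065.
P(both) = p₁ × p₂ = 0.923440 × 0.687065 = 0.634463.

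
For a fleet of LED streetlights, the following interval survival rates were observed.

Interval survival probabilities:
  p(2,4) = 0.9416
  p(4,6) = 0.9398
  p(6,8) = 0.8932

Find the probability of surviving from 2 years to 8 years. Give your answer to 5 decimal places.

0.79041

Survival from 2 to 8 is the product of surviving each interval: 0.9416 × 0.9398 × 0.8932.
= 0.790407.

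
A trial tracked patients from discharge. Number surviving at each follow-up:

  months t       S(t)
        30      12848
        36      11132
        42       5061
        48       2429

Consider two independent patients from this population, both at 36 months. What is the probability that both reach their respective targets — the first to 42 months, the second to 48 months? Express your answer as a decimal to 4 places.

p₁ = S(42)/S(36) = 5061/11132 = 0.454635; p₂ = S(48)/S(36) = 2429/11132 = 0.218200.
P(both) = p₁ × p₂ = 0.454635 × 0.218200 = 0.099201.

0.0992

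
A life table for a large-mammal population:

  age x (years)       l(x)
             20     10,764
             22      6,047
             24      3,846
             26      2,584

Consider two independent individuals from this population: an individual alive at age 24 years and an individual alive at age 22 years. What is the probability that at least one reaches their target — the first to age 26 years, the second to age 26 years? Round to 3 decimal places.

p₁ = l(26)/l(24) = 2,584/3,846 = 0.671867; p₂ = l(26)/l(22) = 2,584/6,047 = 0.427319.
P(at least one) = 1 − (1−p₁)(1−p₂) = 1 − 0.328133 × 0.572681 = 0.812084.

0.812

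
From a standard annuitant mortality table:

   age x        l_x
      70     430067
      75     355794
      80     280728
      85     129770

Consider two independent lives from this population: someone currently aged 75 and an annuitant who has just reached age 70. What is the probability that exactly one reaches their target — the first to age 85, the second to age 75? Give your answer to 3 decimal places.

p₁ = l_85/l_75 = 129770/355794 = 0.364734; p₂ = l_75/l_70 = 355794/430067 = 0.827299.
P(exactly one) = p₁(1−p₂) + (1−p₁)p₂ = 0.062990 + 0.525555 = 0.588545.

0.589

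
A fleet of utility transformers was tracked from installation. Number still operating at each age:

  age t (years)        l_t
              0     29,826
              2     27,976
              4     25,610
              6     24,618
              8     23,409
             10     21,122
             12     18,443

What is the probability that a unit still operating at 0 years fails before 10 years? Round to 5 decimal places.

0.29183

P(fail before 10 | operational at 0) = 1 − l_10/l_0 = 1 − 21,122/29,826 = (8,704)/29,826 = 0.291826.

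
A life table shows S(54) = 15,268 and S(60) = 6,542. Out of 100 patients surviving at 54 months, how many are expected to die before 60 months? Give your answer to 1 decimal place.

The relevant probability is 1 − 6,542/15,268 = 0.571522.
Expected number = 100 × 0.571522 = 57.2.

57.2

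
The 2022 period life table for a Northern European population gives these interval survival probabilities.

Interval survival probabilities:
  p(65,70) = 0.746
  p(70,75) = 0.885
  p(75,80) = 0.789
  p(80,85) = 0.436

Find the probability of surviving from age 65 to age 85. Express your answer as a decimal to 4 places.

Chaining the interval survival probabilities: 0.746 × 0.885 × 0.789 × 0.436.
= 0.227115.

0.2271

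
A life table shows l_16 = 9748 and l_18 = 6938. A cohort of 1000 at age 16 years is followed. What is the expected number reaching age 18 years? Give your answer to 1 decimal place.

711.7

The relevant probability is 6938/9748 = 0.711736.
Expected number = 1000 × 0.711736 = 711.7.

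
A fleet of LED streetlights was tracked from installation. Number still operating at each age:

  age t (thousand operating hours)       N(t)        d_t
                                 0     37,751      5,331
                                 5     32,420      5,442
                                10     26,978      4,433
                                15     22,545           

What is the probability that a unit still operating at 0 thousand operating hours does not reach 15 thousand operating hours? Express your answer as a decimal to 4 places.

0.4028

P(fail before 15 | operational at 0) = 1 − N(15)/N(0) = 1 − 22,545/37,751 = (15,206)/37,751 = 0.402797.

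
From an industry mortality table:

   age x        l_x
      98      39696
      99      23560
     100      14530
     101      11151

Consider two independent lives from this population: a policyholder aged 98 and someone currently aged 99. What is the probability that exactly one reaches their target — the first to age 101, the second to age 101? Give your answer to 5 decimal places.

0.48830

p₁ = l_101/l_98 = 11151/39696 = 0.280910; p₂ = l_101/l_99 = 11151/23560 = 0.473302.
P(exactly one) = p₁(1−p₂) + (1−p₁)p₂ = 0.147955 + 0.340347 = 0.488301.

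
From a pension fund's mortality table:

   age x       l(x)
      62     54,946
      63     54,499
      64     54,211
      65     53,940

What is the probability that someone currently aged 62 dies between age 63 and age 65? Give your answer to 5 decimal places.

0.01017

This is the probability of reaching 63 but not 65, conditional on being alive at 62: (l(63) − l(65)) / l(62).
= (54,499 − 53,940) / 54,946 = 559 / 54,946 = 0.010174.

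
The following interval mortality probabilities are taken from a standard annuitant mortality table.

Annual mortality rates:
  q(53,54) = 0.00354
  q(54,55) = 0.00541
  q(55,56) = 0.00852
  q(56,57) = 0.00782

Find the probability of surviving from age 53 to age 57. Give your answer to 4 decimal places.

0.9749

The overall survival probability is (1 − 0.00354) × (1 − 0.00541) × (1 − 0.00852) × (1 − 0.00782).
= 0.99646 × 0.99459 × 0.99148 × 0.99218 = 0.974941.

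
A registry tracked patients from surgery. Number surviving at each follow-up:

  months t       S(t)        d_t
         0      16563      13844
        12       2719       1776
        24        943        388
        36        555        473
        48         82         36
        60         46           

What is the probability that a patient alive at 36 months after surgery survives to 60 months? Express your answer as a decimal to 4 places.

0.0829

The conditional survival probability is S(60)/S(36) = 46/555 = 0.082883.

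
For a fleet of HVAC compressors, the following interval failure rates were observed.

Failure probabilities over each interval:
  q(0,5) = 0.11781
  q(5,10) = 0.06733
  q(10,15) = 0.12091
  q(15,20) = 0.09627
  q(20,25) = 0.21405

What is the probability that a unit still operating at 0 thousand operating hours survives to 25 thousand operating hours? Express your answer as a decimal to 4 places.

Chaining the interval survival probabilities: (1 − 0.11781) × (1 − 0.06733) × (1 − 0.12091) × (1 − 0.09627) × (1 − 0.21405).
= 0.88219 × 0.93267 × 0.87909 × 0.90373 × 0.78595 = 0.513756.

0.5138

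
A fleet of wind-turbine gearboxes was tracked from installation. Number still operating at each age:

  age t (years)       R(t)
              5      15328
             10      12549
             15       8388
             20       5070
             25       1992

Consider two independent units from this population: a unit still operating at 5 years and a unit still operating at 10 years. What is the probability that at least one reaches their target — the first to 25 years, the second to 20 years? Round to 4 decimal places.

p₁ = R(25)/R(5) = 1992/15328 = 0.129958; p₂ = R(20)/R(10) = 5070/12549 = 0.404016.
P(at least one) = 1 − (1−p₁)(1−p₂) = 1 − 0.870042 × 0.595984 = 0.481469.

0.4815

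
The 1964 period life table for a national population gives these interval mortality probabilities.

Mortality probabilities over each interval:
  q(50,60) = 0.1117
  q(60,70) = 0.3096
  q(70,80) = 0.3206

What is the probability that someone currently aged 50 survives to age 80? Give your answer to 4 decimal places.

0.4167

P(survive 50→80) = (1 − 0.1117) × (1 − 0.3096) × (1 − 0.3206).
= 0.8883 × 0.6904 × 0.6794 = 0.416664.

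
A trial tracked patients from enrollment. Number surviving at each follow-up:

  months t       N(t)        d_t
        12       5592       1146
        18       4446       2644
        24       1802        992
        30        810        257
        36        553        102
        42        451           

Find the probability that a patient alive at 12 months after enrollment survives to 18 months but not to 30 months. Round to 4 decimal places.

0.6502

This is the probability of reaching 18 but not 30, conditional on being alive at 12: (N(18) − N(30)) / N(12).
= (4446 − 810) / 5592 = 3636 / 5592 = 0.650215.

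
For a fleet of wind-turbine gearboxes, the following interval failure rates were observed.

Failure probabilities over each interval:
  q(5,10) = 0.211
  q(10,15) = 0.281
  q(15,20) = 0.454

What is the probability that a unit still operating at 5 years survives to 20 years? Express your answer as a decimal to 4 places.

0.3097

The overall survival probability is (1 − 0.211) × (1 − 0.281) × (1 − 0.454).
= 0.789 × 0.719 × 0.546 = 0.309741.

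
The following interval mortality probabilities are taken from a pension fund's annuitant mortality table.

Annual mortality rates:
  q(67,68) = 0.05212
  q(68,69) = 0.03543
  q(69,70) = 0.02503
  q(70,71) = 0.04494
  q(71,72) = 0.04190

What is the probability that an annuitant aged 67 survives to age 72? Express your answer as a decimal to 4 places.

0.8157

The overall survival probability is (1 − 0.05212) × (1 − 0.03543) × (1 − 0.02503) × (1 − 0.04494) × (1 − 0.04190).
= 0.94788 × 0.96457 × 0.97497 × 0.95506 × 0.95810 = 0.815680.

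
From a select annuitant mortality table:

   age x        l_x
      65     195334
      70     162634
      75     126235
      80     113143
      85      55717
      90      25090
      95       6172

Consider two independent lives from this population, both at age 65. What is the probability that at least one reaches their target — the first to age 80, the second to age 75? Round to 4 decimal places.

p₁ = l_80/l_65 = 113143/195334 = 0.579228; p₂ = l_75/l_65 = 126235/195334 = 0.646252.
P(at least one) = 1 − (1−p₁)(1−p₂) = 1 − 0.420772 × 0.353748 = 0.851153.

0.8512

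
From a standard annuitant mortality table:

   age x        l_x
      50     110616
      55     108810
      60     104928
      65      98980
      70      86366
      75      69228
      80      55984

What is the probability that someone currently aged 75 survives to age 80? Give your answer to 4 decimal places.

We want 5p75 = l_80/l_75.
The conditional survival probability is l_80/l_75 = 55984/69228 = 0.808690.

0.8087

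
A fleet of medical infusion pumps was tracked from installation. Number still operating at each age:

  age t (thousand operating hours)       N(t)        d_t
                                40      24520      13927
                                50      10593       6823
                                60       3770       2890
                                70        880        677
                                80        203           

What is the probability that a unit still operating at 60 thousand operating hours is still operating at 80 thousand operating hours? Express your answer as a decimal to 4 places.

The conditional survival probability is N(80)/N(60) = 203/3770 = 0.053846.

0.0538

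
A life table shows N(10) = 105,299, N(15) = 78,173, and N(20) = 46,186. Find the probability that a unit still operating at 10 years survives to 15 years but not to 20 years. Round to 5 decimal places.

0.30377

This is the probability of reaching 15 but not 20, conditional on being operational at 10: (N(15) − N(20)) / N(10).
= (78,173 − 46,186) / 105,299 = 31,987 / 105,299 = 0.303773.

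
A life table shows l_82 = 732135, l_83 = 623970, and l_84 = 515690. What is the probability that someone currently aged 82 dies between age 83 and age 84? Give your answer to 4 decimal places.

0.1479

We want 1|1q82 = (l_83 − l_84)/l_82.
This is the probability of reaching 83 but not 84, conditional on being alive at 82: (l_83 − l_84) / l_82.
= (623970 − 515690) / 732135 = 108280 / 732135 = 0.147896.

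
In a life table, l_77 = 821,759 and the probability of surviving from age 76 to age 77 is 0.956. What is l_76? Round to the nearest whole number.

l_76 = l_77 / p = 821,759 / 0.956 = 859581.

859581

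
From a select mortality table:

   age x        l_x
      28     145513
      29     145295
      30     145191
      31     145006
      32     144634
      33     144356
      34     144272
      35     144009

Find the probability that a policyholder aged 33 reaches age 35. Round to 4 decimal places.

We want 2p33 = l_35/l_33.
The conditional survival probability is l_35/l_33 = 144009/144356 = 0.997596.

0.9976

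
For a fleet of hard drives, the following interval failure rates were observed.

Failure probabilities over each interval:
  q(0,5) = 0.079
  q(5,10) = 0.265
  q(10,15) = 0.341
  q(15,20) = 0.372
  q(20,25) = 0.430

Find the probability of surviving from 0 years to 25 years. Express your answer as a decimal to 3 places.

The overall survival probability is (1 − 0.079) × (1 − 0.265) × (1 − 0.341) × (1 − 0.372) × (1 − 0.430).
= 0.921 × 0.735 × 0.659 × 0.628 × 0.570 = 0.159686.

0.160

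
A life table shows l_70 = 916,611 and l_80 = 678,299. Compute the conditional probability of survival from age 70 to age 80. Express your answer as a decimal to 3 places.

We want 10p70 = l_80/l_70.
The conditional survival probability is l_80/l_70 = 678,299/916,611 = 0.740007.

0.740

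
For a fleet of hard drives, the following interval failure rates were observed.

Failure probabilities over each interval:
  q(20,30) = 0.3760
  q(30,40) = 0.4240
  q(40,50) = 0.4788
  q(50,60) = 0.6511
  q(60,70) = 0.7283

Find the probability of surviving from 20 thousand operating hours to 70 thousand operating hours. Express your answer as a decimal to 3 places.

0.018

Survival from 20 to 70 is the product of surviving each interval: (1 − 0.3760) × (1 − 0.4240) × (1 − 0.4788) × (1 − 0.6511) × (1 − 0.7283).
= 0.6240 × 0.5760 × 0.5212 × 0.3489 × 0.2717 = 0.017758.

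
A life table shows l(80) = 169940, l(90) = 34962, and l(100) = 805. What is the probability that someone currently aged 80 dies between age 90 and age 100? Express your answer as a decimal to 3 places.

0.201

This is the probability of reaching 90 but not 100, conditional on being alive at 80: (l(90) − l(100)) / l(80).
= (34962 − 805) / 169940 = 34157 / 169940 = 0.200994.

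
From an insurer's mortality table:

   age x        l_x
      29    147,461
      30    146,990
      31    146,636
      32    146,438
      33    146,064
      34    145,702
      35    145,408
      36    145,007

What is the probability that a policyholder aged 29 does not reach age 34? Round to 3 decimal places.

P(die before 34 | alive at 29) = 1 − l_34/l_29 = 1 − 145,702/147,461 = (1,759)/147,461 = 0.011929.

0.012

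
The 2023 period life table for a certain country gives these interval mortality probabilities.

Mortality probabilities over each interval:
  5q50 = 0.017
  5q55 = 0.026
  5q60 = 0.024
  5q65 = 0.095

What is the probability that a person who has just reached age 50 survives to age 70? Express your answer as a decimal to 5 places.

Chaining the interval survival probabilities: (1 − 0.017) × (1 − 0.026) × (1 − 0.024) × (1 − 0.095).
= 0.983 × 0.974 × 0.976 × 0.905 = 0.845689.

0.84569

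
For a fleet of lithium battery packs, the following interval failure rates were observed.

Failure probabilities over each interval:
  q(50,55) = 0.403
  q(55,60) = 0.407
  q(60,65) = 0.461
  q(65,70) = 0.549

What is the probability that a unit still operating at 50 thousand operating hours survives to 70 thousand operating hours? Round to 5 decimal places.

0.08606

P(survive 50→70) = (1 − 0.403) × (1 − 0.407) × (1 − 0.461) × (1 − 0.549).
= 0.597 × 0.593 × 0.539 × 0.451 = 0.086059.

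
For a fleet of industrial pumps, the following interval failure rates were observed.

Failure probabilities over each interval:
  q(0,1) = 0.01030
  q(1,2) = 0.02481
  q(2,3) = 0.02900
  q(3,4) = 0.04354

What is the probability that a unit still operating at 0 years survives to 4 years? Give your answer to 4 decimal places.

0.8964

Chaining the interval survival probabilities: (1 − 0.01030) × (1 − 0.02481) × (1 − 0.02900) × (1 − 0.04354).
= 0.98970 × 0.97519 × 0.97100 × 0.95646 = 0.896353.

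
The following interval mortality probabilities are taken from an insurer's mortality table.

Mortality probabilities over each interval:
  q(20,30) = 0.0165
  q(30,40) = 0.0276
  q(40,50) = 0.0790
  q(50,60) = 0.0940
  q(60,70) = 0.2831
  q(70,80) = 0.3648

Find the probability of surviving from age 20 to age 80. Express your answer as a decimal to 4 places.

Chaining the interval survival probabilities: (1 − 0.0165) × (1 − 0.0276) × (1 − 0.0790) × (1 − 0.0940) × (1 − 0.2831) × (1 − 0.3648).
= 0.9835 × 0.9724 × 0.9210 × 0.9060 × 0.7169 × 0.6352 = 0.363393.

0.3634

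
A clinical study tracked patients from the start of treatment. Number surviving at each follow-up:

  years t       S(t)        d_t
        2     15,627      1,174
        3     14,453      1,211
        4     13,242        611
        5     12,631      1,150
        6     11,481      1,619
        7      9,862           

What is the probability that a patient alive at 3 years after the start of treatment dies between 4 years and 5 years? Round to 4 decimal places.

This is the probability of reaching 4 but not 5, conditional on being alive at 3: (S(4) − S(5)) / S(3).
= (13,242 − 12,631) / 14,453 = 611 / 14,453 = 0.042275.

0.0423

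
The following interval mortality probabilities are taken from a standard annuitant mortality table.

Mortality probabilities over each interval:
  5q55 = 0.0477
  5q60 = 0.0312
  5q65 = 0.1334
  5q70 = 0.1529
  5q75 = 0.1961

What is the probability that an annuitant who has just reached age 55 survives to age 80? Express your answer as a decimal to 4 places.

0.5445

The overall survival probability is (1 − 0.0477) × (1 − 0.0312) × (1 − 0.1334) × (1 − 0.1529) × (1 − 0.1961).
= 0.9523 × 0.9688 × 0.8666 × 0.8471 × 0.8039 = 0.544457.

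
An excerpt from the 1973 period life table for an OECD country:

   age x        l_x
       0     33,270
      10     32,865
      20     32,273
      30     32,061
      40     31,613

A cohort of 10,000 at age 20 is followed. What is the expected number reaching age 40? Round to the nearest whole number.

9795

The relevant probability is 31,613/32,273 = 0.979549.
Expected number = 10,000 × 0.979549 = 9795.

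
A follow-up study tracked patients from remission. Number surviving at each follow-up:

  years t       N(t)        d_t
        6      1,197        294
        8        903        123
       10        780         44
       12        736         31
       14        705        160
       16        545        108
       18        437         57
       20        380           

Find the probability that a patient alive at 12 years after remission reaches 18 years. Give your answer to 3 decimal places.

0.594

The conditional survival probability is N(18)/N(12) = 437/736 = 0.593750.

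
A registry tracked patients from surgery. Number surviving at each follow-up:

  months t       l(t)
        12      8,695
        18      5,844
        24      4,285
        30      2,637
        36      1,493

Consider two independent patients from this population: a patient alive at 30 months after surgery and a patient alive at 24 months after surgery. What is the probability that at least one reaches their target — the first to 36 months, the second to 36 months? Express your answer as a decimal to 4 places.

0.7173

p₁ = l(36)/l(30) = 1,493/2,637 = 0.566174; p₂ = l(36)/l(24) = 1,493/4,285 = 0.348425.
P(at least one) = 1 − (1−p₁)(1−p₂) = 1 − 0.433826 × 0.651575 = 0.717330.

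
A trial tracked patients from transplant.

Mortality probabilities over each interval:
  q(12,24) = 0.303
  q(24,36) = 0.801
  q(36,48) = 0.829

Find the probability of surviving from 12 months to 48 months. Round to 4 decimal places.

Survival from 12 to 48 is the product of surviving each interval: (1 − 0.303) × (1 − 0.801) × (1 − 0.829).
= 0.697 × 0.199 × 0.171 = 0.023718.

0.0237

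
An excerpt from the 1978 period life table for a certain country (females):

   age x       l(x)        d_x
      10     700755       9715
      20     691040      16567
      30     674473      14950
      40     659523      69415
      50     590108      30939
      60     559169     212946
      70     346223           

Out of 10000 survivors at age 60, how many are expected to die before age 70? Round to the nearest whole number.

3808

The relevant probability is 1 − 346223/559169 = 0.380826.
Expected number = 10000 × 0.380826 = 3808.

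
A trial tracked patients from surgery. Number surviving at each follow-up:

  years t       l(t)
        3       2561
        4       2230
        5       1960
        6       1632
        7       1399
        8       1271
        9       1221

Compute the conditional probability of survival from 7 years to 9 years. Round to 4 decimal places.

0.8728

The conditional survival probability is l(9)/l(7) = 1221/1399 = 0.872766.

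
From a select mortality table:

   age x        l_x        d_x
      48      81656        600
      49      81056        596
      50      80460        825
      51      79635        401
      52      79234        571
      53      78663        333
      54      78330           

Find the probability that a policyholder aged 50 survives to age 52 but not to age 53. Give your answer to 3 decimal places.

We want 2|1q50 = (l_52 − l_53)/l_50.
This is the probability of reaching 52 but not 53, conditional on being alive at 50: (l_52 − l_53) / l_50.
= (79234 − 78663) / 80460 = 571 / 80460 = 0.007097.

0.007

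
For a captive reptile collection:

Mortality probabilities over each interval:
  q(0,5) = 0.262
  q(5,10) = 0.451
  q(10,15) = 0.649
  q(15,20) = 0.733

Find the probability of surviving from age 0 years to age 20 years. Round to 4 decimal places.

P(survive 0→20) = (1 − 0.262) × (1 − 0.451) × (1 − 0.649) × (1 − 0.733).
= 0.738 × 0.549 × 0.351 × 0.267 = 0.037971.

0.0380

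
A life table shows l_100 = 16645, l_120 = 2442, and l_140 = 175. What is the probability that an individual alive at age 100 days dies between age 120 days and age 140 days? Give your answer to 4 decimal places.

0.1362

This is the probability of reaching 120 but not 140, conditional on being alive at 100: (l_120 − l_140) / l_100.
= (2442 − 175) / 16645 = 2267 / 16645 = 0.136197.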